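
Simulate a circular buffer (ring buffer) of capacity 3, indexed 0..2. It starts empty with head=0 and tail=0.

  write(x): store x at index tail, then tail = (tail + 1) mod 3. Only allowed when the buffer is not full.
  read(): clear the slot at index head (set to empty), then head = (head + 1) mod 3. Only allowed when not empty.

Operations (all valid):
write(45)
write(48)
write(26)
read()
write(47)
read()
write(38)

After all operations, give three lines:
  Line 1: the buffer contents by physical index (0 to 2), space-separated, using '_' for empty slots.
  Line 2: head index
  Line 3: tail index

Answer: 47 38 26
2
2

Derivation:
write(45): buf=[45 _ _], head=0, tail=1, size=1
write(48): buf=[45 48 _], head=0, tail=2, size=2
write(26): buf=[45 48 26], head=0, tail=0, size=3
read(): buf=[_ 48 26], head=1, tail=0, size=2
write(47): buf=[47 48 26], head=1, tail=1, size=3
read(): buf=[47 _ 26], head=2, tail=1, size=2
write(38): buf=[47 38 26], head=2, tail=2, size=3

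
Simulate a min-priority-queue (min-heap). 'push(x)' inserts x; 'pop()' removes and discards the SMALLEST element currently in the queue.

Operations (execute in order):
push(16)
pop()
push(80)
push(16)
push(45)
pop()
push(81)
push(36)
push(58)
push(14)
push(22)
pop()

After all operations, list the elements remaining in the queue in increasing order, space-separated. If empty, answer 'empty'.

push(16): heap contents = [16]
pop() → 16: heap contents = []
push(80): heap contents = [80]
push(16): heap contents = [16, 80]
push(45): heap contents = [16, 45, 80]
pop() → 16: heap contents = [45, 80]
push(81): heap contents = [45, 80, 81]
push(36): heap contents = [36, 45, 80, 81]
push(58): heap contents = [36, 45, 58, 80, 81]
push(14): heap contents = [14, 36, 45, 58, 80, 81]
push(22): heap contents = [14, 22, 36, 45, 58, 80, 81]
pop() → 14: heap contents = [22, 36, 45, 58, 80, 81]

Answer: 22 36 45 58 80 81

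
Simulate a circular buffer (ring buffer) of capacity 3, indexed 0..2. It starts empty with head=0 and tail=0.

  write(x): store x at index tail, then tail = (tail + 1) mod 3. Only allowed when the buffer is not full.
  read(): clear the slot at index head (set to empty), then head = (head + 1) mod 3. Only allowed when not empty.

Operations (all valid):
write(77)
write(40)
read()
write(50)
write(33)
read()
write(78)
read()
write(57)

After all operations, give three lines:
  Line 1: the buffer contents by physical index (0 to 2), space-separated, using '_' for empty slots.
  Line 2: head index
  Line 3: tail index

write(77): buf=[77 _ _], head=0, tail=1, size=1
write(40): buf=[77 40 _], head=0, tail=2, size=2
read(): buf=[_ 40 _], head=1, tail=2, size=1
write(50): buf=[_ 40 50], head=1, tail=0, size=2
write(33): buf=[33 40 50], head=1, tail=1, size=3
read(): buf=[33 _ 50], head=2, tail=1, size=2
write(78): buf=[33 78 50], head=2, tail=2, size=3
read(): buf=[33 78 _], head=0, tail=2, size=2
write(57): buf=[33 78 57], head=0, tail=0, size=3

Answer: 33 78 57
0
0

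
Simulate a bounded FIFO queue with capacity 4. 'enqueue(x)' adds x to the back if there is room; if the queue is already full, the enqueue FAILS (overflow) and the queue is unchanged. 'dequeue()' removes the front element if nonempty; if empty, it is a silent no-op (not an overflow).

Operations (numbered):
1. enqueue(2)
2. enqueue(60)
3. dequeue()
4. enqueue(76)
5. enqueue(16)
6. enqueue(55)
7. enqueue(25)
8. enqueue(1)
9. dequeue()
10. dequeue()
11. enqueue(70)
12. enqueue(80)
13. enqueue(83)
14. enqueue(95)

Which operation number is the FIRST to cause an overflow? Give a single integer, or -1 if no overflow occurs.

Answer: 7

Derivation:
1. enqueue(2): size=1
2. enqueue(60): size=2
3. dequeue(): size=1
4. enqueue(76): size=2
5. enqueue(16): size=3
6. enqueue(55): size=4
7. enqueue(25): size=4=cap → OVERFLOW (fail)
8. enqueue(1): size=4=cap → OVERFLOW (fail)
9. dequeue(): size=3
10. dequeue(): size=2
11. enqueue(70): size=3
12. enqueue(80): size=4
13. enqueue(83): size=4=cap → OVERFLOW (fail)
14. enqueue(95): size=4=cap → OVERFLOW (fail)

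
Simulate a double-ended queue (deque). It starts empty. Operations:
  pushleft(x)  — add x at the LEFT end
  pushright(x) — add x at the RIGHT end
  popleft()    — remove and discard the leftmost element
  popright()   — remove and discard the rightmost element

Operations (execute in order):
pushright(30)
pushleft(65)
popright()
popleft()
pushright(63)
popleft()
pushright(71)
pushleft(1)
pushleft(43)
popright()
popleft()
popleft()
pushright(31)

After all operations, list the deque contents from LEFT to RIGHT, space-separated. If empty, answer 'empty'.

Answer: 31

Derivation:
pushright(30): [30]
pushleft(65): [65, 30]
popright(): [65]
popleft(): []
pushright(63): [63]
popleft(): []
pushright(71): [71]
pushleft(1): [1, 71]
pushleft(43): [43, 1, 71]
popright(): [43, 1]
popleft(): [1]
popleft(): []
pushright(31): [31]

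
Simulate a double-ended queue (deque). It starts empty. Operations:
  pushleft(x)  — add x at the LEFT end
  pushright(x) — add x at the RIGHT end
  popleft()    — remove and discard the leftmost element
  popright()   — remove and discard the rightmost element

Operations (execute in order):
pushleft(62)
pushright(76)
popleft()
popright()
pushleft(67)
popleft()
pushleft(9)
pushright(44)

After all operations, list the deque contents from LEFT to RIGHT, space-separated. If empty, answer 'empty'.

pushleft(62): [62]
pushright(76): [62, 76]
popleft(): [76]
popright(): []
pushleft(67): [67]
popleft(): []
pushleft(9): [9]
pushright(44): [9, 44]

Answer: 9 44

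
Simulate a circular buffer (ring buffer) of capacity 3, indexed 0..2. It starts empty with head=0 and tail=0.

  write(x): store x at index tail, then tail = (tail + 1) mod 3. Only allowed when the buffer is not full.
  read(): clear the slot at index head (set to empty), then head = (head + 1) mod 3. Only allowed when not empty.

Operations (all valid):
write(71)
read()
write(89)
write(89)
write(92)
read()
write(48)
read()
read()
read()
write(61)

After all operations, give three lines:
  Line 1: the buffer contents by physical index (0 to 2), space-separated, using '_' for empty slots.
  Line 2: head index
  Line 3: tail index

Answer: _ _ 61
2
0

Derivation:
write(71): buf=[71 _ _], head=0, tail=1, size=1
read(): buf=[_ _ _], head=1, tail=1, size=0
write(89): buf=[_ 89 _], head=1, tail=2, size=1
write(89): buf=[_ 89 89], head=1, tail=0, size=2
write(92): buf=[92 89 89], head=1, tail=1, size=3
read(): buf=[92 _ 89], head=2, tail=1, size=2
write(48): buf=[92 48 89], head=2, tail=2, size=3
read(): buf=[92 48 _], head=0, tail=2, size=2
read(): buf=[_ 48 _], head=1, tail=2, size=1
read(): buf=[_ _ _], head=2, tail=2, size=0
write(61): buf=[_ _ 61], head=2, tail=0, size=1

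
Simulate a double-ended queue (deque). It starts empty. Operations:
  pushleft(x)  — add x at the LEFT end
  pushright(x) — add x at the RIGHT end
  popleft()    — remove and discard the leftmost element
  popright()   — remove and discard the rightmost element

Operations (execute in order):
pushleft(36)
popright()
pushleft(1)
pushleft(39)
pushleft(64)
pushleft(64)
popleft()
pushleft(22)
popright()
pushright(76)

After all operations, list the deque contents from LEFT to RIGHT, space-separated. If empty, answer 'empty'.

Answer: 22 64 39 76

Derivation:
pushleft(36): [36]
popright(): []
pushleft(1): [1]
pushleft(39): [39, 1]
pushleft(64): [64, 39, 1]
pushleft(64): [64, 64, 39, 1]
popleft(): [64, 39, 1]
pushleft(22): [22, 64, 39, 1]
popright(): [22, 64, 39]
pushright(76): [22, 64, 39, 76]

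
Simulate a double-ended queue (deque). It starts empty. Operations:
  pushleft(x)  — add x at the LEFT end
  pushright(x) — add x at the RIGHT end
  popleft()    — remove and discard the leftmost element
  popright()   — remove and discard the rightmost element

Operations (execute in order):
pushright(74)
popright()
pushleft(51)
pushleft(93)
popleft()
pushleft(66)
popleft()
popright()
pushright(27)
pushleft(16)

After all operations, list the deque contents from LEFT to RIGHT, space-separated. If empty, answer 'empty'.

pushright(74): [74]
popright(): []
pushleft(51): [51]
pushleft(93): [93, 51]
popleft(): [51]
pushleft(66): [66, 51]
popleft(): [51]
popright(): []
pushright(27): [27]
pushleft(16): [16, 27]

Answer: 16 27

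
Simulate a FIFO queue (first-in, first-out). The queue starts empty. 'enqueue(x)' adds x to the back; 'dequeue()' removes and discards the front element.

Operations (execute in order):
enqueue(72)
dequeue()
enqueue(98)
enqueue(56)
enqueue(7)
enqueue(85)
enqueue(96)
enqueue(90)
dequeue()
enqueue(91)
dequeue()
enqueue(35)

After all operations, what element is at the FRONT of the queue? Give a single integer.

Answer: 7

Derivation:
enqueue(72): queue = [72]
dequeue(): queue = []
enqueue(98): queue = [98]
enqueue(56): queue = [98, 56]
enqueue(7): queue = [98, 56, 7]
enqueue(85): queue = [98, 56, 7, 85]
enqueue(96): queue = [98, 56, 7, 85, 96]
enqueue(90): queue = [98, 56, 7, 85, 96, 90]
dequeue(): queue = [56, 7, 85, 96, 90]
enqueue(91): queue = [56, 7, 85, 96, 90, 91]
dequeue(): queue = [7, 85, 96, 90, 91]
enqueue(35): queue = [7, 85, 96, 90, 91, 35]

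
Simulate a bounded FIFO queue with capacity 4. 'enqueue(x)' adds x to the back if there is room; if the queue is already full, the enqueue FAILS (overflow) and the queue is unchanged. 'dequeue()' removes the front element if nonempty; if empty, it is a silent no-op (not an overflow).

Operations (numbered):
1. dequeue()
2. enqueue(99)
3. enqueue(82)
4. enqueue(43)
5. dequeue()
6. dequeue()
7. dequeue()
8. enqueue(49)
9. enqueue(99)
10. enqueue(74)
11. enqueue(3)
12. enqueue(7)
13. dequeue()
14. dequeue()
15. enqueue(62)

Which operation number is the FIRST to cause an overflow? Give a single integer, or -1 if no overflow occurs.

1. dequeue(): empty, no-op, size=0
2. enqueue(99): size=1
3. enqueue(82): size=2
4. enqueue(43): size=3
5. dequeue(): size=2
6. dequeue(): size=1
7. dequeue(): size=0
8. enqueue(49): size=1
9. enqueue(99): size=2
10. enqueue(74): size=3
11. enqueue(3): size=4
12. enqueue(7): size=4=cap → OVERFLOW (fail)
13. dequeue(): size=3
14. dequeue(): size=2
15. enqueue(62): size=3

Answer: 12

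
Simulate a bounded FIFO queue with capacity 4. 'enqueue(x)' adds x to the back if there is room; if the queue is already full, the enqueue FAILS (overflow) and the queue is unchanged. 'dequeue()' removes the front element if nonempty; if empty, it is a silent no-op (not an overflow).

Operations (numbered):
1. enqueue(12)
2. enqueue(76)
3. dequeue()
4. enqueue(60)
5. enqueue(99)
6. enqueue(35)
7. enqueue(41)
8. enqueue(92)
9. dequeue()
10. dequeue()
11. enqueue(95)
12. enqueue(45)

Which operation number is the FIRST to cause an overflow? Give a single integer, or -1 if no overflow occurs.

Answer: 7

Derivation:
1. enqueue(12): size=1
2. enqueue(76): size=2
3. dequeue(): size=1
4. enqueue(60): size=2
5. enqueue(99): size=3
6. enqueue(35): size=4
7. enqueue(41): size=4=cap → OVERFLOW (fail)
8. enqueue(92): size=4=cap → OVERFLOW (fail)
9. dequeue(): size=3
10. dequeue(): size=2
11. enqueue(95): size=3
12. enqueue(45): size=4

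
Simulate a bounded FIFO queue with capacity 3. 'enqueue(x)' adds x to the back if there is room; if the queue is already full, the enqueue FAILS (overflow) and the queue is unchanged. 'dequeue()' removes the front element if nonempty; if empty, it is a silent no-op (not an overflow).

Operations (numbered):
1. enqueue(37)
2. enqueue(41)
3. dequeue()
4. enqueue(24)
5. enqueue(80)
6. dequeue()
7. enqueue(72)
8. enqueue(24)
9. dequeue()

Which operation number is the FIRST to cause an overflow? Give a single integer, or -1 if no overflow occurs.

1. enqueue(37): size=1
2. enqueue(41): size=2
3. dequeue(): size=1
4. enqueue(24): size=2
5. enqueue(80): size=3
6. dequeue(): size=2
7. enqueue(72): size=3
8. enqueue(24): size=3=cap → OVERFLOW (fail)
9. dequeue(): size=2

Answer: 8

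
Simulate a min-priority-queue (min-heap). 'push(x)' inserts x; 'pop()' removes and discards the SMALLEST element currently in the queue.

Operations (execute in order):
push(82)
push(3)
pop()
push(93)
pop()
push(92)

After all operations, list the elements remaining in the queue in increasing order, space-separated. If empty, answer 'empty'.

Answer: 92 93

Derivation:
push(82): heap contents = [82]
push(3): heap contents = [3, 82]
pop() → 3: heap contents = [82]
push(93): heap contents = [82, 93]
pop() → 82: heap contents = [93]
push(92): heap contents = [92, 93]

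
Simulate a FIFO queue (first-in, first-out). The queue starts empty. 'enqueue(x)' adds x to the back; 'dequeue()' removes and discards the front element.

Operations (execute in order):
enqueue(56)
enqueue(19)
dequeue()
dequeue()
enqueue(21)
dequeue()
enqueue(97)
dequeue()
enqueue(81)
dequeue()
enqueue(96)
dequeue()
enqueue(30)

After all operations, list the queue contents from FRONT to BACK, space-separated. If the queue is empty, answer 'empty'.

enqueue(56): [56]
enqueue(19): [56, 19]
dequeue(): [19]
dequeue(): []
enqueue(21): [21]
dequeue(): []
enqueue(97): [97]
dequeue(): []
enqueue(81): [81]
dequeue(): []
enqueue(96): [96]
dequeue(): []
enqueue(30): [30]

Answer: 30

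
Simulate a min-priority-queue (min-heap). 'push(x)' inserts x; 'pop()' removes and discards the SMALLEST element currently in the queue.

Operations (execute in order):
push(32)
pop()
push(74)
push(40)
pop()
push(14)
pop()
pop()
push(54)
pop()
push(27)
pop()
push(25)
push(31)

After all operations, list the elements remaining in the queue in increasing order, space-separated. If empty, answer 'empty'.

push(32): heap contents = [32]
pop() → 32: heap contents = []
push(74): heap contents = [74]
push(40): heap contents = [40, 74]
pop() → 40: heap contents = [74]
push(14): heap contents = [14, 74]
pop() → 14: heap contents = [74]
pop() → 74: heap contents = []
push(54): heap contents = [54]
pop() → 54: heap contents = []
push(27): heap contents = [27]
pop() → 27: heap contents = []
push(25): heap contents = [25]
push(31): heap contents = [25, 31]

Answer: 25 31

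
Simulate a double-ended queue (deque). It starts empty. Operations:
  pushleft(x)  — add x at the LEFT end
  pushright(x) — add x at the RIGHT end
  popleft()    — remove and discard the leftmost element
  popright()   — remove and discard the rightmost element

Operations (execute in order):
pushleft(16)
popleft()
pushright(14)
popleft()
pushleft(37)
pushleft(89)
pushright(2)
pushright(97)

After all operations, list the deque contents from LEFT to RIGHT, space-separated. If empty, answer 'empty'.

Answer: 89 37 2 97

Derivation:
pushleft(16): [16]
popleft(): []
pushright(14): [14]
popleft(): []
pushleft(37): [37]
pushleft(89): [89, 37]
pushright(2): [89, 37, 2]
pushright(97): [89, 37, 2, 97]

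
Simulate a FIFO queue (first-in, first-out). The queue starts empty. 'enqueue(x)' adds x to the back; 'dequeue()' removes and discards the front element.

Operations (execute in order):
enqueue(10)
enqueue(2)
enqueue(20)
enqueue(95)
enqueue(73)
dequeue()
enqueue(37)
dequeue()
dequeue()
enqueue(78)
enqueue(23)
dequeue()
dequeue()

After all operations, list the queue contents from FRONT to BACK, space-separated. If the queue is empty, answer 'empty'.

enqueue(10): [10]
enqueue(2): [10, 2]
enqueue(20): [10, 2, 20]
enqueue(95): [10, 2, 20, 95]
enqueue(73): [10, 2, 20, 95, 73]
dequeue(): [2, 20, 95, 73]
enqueue(37): [2, 20, 95, 73, 37]
dequeue(): [20, 95, 73, 37]
dequeue(): [95, 73, 37]
enqueue(78): [95, 73, 37, 78]
enqueue(23): [95, 73, 37, 78, 23]
dequeue(): [73, 37, 78, 23]
dequeue(): [37, 78, 23]

Answer: 37 78 23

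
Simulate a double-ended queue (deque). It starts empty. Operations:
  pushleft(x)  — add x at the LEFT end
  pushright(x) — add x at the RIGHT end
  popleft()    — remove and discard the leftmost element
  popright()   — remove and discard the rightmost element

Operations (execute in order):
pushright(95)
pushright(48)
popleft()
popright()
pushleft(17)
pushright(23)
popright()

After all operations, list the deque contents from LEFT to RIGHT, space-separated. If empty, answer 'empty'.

Answer: 17

Derivation:
pushright(95): [95]
pushright(48): [95, 48]
popleft(): [48]
popright(): []
pushleft(17): [17]
pushright(23): [17, 23]
popright(): [17]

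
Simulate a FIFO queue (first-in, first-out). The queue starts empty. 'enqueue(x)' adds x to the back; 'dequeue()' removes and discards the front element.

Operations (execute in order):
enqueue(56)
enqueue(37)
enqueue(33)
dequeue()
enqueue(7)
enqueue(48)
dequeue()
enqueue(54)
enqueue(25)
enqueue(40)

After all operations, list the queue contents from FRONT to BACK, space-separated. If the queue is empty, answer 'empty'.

Answer: 33 7 48 54 25 40

Derivation:
enqueue(56): [56]
enqueue(37): [56, 37]
enqueue(33): [56, 37, 33]
dequeue(): [37, 33]
enqueue(7): [37, 33, 7]
enqueue(48): [37, 33, 7, 48]
dequeue(): [33, 7, 48]
enqueue(54): [33, 7, 48, 54]
enqueue(25): [33, 7, 48, 54, 25]
enqueue(40): [33, 7, 48, 54, 25, 40]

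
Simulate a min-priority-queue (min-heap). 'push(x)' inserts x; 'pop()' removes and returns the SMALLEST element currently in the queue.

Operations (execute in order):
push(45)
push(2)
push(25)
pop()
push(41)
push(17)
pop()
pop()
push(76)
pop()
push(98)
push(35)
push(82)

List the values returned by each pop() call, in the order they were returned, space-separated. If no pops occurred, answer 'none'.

push(45): heap contents = [45]
push(2): heap contents = [2, 45]
push(25): heap contents = [2, 25, 45]
pop() → 2: heap contents = [25, 45]
push(41): heap contents = [25, 41, 45]
push(17): heap contents = [17, 25, 41, 45]
pop() → 17: heap contents = [25, 41, 45]
pop() → 25: heap contents = [41, 45]
push(76): heap contents = [41, 45, 76]
pop() → 41: heap contents = [45, 76]
push(98): heap contents = [45, 76, 98]
push(35): heap contents = [35, 45, 76, 98]
push(82): heap contents = [35, 45, 76, 82, 98]

Answer: 2 17 25 41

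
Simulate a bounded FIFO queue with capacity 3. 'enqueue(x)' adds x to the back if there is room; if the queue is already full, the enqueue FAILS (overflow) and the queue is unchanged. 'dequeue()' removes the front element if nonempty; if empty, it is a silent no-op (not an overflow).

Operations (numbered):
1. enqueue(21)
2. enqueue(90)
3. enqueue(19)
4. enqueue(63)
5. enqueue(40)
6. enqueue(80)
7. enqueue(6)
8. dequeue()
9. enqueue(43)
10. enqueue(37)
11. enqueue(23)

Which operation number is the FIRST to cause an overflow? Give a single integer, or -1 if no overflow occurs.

Answer: 4

Derivation:
1. enqueue(21): size=1
2. enqueue(90): size=2
3. enqueue(19): size=3
4. enqueue(63): size=3=cap → OVERFLOW (fail)
5. enqueue(40): size=3=cap → OVERFLOW (fail)
6. enqueue(80): size=3=cap → OVERFLOW (fail)
7. enqueue(6): size=3=cap → OVERFLOW (fail)
8. dequeue(): size=2
9. enqueue(43): size=3
10. enqueue(37): size=3=cap → OVERFLOW (fail)
11. enqueue(23): size=3=cap → OVERFLOW (fail)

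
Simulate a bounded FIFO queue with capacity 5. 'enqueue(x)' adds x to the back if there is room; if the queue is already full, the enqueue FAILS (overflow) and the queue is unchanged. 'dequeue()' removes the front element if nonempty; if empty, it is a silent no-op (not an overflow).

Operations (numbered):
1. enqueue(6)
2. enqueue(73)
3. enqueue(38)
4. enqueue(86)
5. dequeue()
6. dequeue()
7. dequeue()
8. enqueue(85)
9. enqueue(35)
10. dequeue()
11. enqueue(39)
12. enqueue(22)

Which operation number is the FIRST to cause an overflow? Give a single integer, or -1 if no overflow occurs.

Answer: -1

Derivation:
1. enqueue(6): size=1
2. enqueue(73): size=2
3. enqueue(38): size=3
4. enqueue(86): size=4
5. dequeue(): size=3
6. dequeue(): size=2
7. dequeue(): size=1
8. enqueue(85): size=2
9. enqueue(35): size=3
10. dequeue(): size=2
11. enqueue(39): size=3
12. enqueue(22): size=4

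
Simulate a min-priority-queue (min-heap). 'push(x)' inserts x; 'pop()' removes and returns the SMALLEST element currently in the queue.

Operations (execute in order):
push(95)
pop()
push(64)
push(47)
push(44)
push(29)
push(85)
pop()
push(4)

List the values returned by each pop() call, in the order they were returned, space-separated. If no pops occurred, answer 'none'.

Answer: 95 29

Derivation:
push(95): heap contents = [95]
pop() → 95: heap contents = []
push(64): heap contents = [64]
push(47): heap contents = [47, 64]
push(44): heap contents = [44, 47, 64]
push(29): heap contents = [29, 44, 47, 64]
push(85): heap contents = [29, 44, 47, 64, 85]
pop() → 29: heap contents = [44, 47, 64, 85]
push(4): heap contents = [4, 44, 47, 64, 85]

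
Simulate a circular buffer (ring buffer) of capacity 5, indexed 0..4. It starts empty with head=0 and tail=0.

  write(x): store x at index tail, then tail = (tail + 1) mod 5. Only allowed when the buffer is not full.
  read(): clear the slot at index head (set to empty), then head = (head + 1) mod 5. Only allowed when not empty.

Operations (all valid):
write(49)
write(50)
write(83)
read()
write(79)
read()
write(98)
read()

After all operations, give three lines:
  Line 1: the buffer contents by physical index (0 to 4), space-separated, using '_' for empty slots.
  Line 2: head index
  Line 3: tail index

write(49): buf=[49 _ _ _ _], head=0, tail=1, size=1
write(50): buf=[49 50 _ _ _], head=0, tail=2, size=2
write(83): buf=[49 50 83 _ _], head=0, tail=3, size=3
read(): buf=[_ 50 83 _ _], head=1, tail=3, size=2
write(79): buf=[_ 50 83 79 _], head=1, tail=4, size=3
read(): buf=[_ _ 83 79 _], head=2, tail=4, size=2
write(98): buf=[_ _ 83 79 98], head=2, tail=0, size=3
read(): buf=[_ _ _ 79 98], head=3, tail=0, size=2

Answer: _ _ _ 79 98
3
0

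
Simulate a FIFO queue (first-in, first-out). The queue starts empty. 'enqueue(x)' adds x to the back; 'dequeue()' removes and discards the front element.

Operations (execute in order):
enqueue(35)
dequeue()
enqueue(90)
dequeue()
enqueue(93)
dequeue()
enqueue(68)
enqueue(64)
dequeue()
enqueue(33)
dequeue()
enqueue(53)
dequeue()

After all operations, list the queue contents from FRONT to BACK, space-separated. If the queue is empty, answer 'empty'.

Answer: 53

Derivation:
enqueue(35): [35]
dequeue(): []
enqueue(90): [90]
dequeue(): []
enqueue(93): [93]
dequeue(): []
enqueue(68): [68]
enqueue(64): [68, 64]
dequeue(): [64]
enqueue(33): [64, 33]
dequeue(): [33]
enqueue(53): [33, 53]
dequeue(): [53]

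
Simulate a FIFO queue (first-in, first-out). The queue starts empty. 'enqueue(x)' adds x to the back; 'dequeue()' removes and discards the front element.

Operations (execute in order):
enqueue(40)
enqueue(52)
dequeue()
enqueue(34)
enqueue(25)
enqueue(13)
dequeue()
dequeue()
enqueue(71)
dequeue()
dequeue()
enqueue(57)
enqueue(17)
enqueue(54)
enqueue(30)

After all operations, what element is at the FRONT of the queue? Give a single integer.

enqueue(40): queue = [40]
enqueue(52): queue = [40, 52]
dequeue(): queue = [52]
enqueue(34): queue = [52, 34]
enqueue(25): queue = [52, 34, 25]
enqueue(13): queue = [52, 34, 25, 13]
dequeue(): queue = [34, 25, 13]
dequeue(): queue = [25, 13]
enqueue(71): queue = [25, 13, 71]
dequeue(): queue = [13, 71]
dequeue(): queue = [71]
enqueue(57): queue = [71, 57]
enqueue(17): queue = [71, 57, 17]
enqueue(54): queue = [71, 57, 17, 54]
enqueue(30): queue = [71, 57, 17, 54, 30]

Answer: 71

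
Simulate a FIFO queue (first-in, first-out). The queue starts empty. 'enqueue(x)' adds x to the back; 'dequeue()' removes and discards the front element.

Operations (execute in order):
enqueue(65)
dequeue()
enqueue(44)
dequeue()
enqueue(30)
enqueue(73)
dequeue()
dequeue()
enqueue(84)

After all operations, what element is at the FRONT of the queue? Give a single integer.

Answer: 84

Derivation:
enqueue(65): queue = [65]
dequeue(): queue = []
enqueue(44): queue = [44]
dequeue(): queue = []
enqueue(30): queue = [30]
enqueue(73): queue = [30, 73]
dequeue(): queue = [73]
dequeue(): queue = []
enqueue(84): queue = [84]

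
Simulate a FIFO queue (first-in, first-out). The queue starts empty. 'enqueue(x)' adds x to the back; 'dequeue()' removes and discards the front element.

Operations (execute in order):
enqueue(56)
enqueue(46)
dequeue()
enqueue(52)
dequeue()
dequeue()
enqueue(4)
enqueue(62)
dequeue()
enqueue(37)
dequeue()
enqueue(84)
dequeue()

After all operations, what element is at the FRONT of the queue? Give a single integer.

enqueue(56): queue = [56]
enqueue(46): queue = [56, 46]
dequeue(): queue = [46]
enqueue(52): queue = [46, 52]
dequeue(): queue = [52]
dequeue(): queue = []
enqueue(4): queue = [4]
enqueue(62): queue = [4, 62]
dequeue(): queue = [62]
enqueue(37): queue = [62, 37]
dequeue(): queue = [37]
enqueue(84): queue = [37, 84]
dequeue(): queue = [84]

Answer: 84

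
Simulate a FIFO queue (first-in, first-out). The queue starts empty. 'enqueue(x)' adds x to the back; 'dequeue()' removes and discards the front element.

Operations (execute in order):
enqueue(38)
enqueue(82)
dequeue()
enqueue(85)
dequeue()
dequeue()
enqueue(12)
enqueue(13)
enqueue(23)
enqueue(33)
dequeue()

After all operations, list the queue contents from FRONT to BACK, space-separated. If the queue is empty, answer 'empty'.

enqueue(38): [38]
enqueue(82): [38, 82]
dequeue(): [82]
enqueue(85): [82, 85]
dequeue(): [85]
dequeue(): []
enqueue(12): [12]
enqueue(13): [12, 13]
enqueue(23): [12, 13, 23]
enqueue(33): [12, 13, 23, 33]
dequeue(): [13, 23, 33]

Answer: 13 23 33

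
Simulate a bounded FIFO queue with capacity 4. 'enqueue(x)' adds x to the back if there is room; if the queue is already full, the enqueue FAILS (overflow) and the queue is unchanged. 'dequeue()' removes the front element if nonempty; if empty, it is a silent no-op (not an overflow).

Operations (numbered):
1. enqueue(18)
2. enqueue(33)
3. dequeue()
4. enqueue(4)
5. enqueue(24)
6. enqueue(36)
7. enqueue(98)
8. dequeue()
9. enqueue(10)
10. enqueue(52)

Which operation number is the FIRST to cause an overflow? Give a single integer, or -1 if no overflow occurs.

Answer: 7

Derivation:
1. enqueue(18): size=1
2. enqueue(33): size=2
3. dequeue(): size=1
4. enqueue(4): size=2
5. enqueue(24): size=3
6. enqueue(36): size=4
7. enqueue(98): size=4=cap → OVERFLOW (fail)
8. dequeue(): size=3
9. enqueue(10): size=4
10. enqueue(52): size=4=cap → OVERFLOW (fail)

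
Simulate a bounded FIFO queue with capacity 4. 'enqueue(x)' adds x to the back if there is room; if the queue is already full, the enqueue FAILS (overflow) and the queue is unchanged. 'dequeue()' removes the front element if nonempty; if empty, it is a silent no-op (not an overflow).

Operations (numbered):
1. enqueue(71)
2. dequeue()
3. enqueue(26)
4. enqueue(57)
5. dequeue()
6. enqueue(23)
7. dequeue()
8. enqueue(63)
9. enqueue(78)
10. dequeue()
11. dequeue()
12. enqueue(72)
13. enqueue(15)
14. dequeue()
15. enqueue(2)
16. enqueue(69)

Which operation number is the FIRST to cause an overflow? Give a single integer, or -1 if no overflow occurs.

1. enqueue(71): size=1
2. dequeue(): size=0
3. enqueue(26): size=1
4. enqueue(57): size=2
5. dequeue(): size=1
6. enqueue(23): size=2
7. dequeue(): size=1
8. enqueue(63): size=2
9. enqueue(78): size=3
10. dequeue(): size=2
11. dequeue(): size=1
12. enqueue(72): size=2
13. enqueue(15): size=3
14. dequeue(): size=2
15. enqueue(2): size=3
16. enqueue(69): size=4

Answer: -1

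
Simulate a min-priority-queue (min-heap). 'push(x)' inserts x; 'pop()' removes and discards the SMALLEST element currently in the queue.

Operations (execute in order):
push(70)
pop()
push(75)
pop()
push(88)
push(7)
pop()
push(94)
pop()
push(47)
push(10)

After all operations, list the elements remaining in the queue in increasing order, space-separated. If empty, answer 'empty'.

Answer: 10 47 94

Derivation:
push(70): heap contents = [70]
pop() → 70: heap contents = []
push(75): heap contents = [75]
pop() → 75: heap contents = []
push(88): heap contents = [88]
push(7): heap contents = [7, 88]
pop() → 7: heap contents = [88]
push(94): heap contents = [88, 94]
pop() → 88: heap contents = [94]
push(47): heap contents = [47, 94]
push(10): heap contents = [10, 47, 94]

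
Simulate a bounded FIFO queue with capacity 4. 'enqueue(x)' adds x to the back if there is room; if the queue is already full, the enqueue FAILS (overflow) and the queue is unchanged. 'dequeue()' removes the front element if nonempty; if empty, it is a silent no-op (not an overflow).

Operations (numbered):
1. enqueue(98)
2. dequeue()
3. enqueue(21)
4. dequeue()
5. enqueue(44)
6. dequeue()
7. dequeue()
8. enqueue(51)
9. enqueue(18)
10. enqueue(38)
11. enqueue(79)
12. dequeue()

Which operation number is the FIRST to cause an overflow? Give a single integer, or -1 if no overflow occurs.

Answer: -1

Derivation:
1. enqueue(98): size=1
2. dequeue(): size=0
3. enqueue(21): size=1
4. dequeue(): size=0
5. enqueue(44): size=1
6. dequeue(): size=0
7. dequeue(): empty, no-op, size=0
8. enqueue(51): size=1
9. enqueue(18): size=2
10. enqueue(38): size=3
11. enqueue(79): size=4
12. dequeue(): size=3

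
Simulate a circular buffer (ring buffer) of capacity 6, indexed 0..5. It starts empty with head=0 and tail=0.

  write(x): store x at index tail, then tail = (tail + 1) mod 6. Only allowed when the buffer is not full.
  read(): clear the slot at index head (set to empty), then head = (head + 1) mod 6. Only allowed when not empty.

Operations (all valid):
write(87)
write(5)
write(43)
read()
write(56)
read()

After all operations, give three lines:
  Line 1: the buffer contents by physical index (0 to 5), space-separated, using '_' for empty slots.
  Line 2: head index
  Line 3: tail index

write(87): buf=[87 _ _ _ _ _], head=0, tail=1, size=1
write(5): buf=[87 5 _ _ _ _], head=0, tail=2, size=2
write(43): buf=[87 5 43 _ _ _], head=0, tail=3, size=3
read(): buf=[_ 5 43 _ _ _], head=1, tail=3, size=2
write(56): buf=[_ 5 43 56 _ _], head=1, tail=4, size=3
read(): buf=[_ _ 43 56 _ _], head=2, tail=4, size=2

Answer: _ _ 43 56 _ _
2
4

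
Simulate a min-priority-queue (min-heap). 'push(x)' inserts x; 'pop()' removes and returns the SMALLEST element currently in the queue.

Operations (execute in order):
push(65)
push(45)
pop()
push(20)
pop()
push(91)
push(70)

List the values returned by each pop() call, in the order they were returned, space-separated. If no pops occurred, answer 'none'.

Answer: 45 20

Derivation:
push(65): heap contents = [65]
push(45): heap contents = [45, 65]
pop() → 45: heap contents = [65]
push(20): heap contents = [20, 65]
pop() → 20: heap contents = [65]
push(91): heap contents = [65, 91]
push(70): heap contents = [65, 70, 91]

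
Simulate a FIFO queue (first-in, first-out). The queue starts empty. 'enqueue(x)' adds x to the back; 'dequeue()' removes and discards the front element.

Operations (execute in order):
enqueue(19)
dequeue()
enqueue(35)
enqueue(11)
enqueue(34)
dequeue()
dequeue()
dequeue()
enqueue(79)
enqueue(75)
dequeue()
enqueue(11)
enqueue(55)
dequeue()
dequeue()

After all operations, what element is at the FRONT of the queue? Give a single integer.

Answer: 55

Derivation:
enqueue(19): queue = [19]
dequeue(): queue = []
enqueue(35): queue = [35]
enqueue(11): queue = [35, 11]
enqueue(34): queue = [35, 11, 34]
dequeue(): queue = [11, 34]
dequeue(): queue = [34]
dequeue(): queue = []
enqueue(79): queue = [79]
enqueue(75): queue = [79, 75]
dequeue(): queue = [75]
enqueue(11): queue = [75, 11]
enqueue(55): queue = [75, 11, 55]
dequeue(): queue = [11, 55]
dequeue(): queue = [55]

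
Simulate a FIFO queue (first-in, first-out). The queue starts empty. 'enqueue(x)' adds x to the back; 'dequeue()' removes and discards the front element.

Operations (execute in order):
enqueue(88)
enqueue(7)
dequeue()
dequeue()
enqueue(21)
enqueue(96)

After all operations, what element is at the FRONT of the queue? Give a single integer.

enqueue(88): queue = [88]
enqueue(7): queue = [88, 7]
dequeue(): queue = [7]
dequeue(): queue = []
enqueue(21): queue = [21]
enqueue(96): queue = [21, 96]

Answer: 21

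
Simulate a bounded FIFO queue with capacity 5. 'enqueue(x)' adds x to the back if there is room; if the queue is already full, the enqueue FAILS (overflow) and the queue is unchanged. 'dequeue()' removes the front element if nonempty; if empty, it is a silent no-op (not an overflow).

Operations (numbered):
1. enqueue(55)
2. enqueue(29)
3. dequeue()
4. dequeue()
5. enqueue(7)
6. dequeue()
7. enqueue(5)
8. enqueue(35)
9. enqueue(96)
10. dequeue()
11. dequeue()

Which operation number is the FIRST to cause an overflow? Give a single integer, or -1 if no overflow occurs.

Answer: -1

Derivation:
1. enqueue(55): size=1
2. enqueue(29): size=2
3. dequeue(): size=1
4. dequeue(): size=0
5. enqueue(7): size=1
6. dequeue(): size=0
7. enqueue(5): size=1
8. enqueue(35): size=2
9. enqueue(96): size=3
10. dequeue(): size=2
11. dequeue(): size=1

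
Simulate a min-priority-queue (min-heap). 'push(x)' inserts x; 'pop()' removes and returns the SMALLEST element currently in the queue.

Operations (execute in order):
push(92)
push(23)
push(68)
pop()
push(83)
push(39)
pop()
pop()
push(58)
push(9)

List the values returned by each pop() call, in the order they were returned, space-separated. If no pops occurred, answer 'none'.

push(92): heap contents = [92]
push(23): heap contents = [23, 92]
push(68): heap contents = [23, 68, 92]
pop() → 23: heap contents = [68, 92]
push(83): heap contents = [68, 83, 92]
push(39): heap contents = [39, 68, 83, 92]
pop() → 39: heap contents = [68, 83, 92]
pop() → 68: heap contents = [83, 92]
push(58): heap contents = [58, 83, 92]
push(9): heap contents = [9, 58, 83, 92]

Answer: 23 39 68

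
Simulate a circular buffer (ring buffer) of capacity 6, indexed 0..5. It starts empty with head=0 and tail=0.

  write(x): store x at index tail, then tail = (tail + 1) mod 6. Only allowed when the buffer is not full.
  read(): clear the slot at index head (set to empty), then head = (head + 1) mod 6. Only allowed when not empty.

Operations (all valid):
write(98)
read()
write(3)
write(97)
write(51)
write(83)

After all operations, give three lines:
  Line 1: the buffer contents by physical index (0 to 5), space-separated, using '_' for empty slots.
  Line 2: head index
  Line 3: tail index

Answer: _ 3 97 51 83 _
1
5

Derivation:
write(98): buf=[98 _ _ _ _ _], head=0, tail=1, size=1
read(): buf=[_ _ _ _ _ _], head=1, tail=1, size=0
write(3): buf=[_ 3 _ _ _ _], head=1, tail=2, size=1
write(97): buf=[_ 3 97 _ _ _], head=1, tail=3, size=2
write(51): buf=[_ 3 97 51 _ _], head=1, tail=4, size=3
write(83): buf=[_ 3 97 51 83 _], head=1, tail=5, size=4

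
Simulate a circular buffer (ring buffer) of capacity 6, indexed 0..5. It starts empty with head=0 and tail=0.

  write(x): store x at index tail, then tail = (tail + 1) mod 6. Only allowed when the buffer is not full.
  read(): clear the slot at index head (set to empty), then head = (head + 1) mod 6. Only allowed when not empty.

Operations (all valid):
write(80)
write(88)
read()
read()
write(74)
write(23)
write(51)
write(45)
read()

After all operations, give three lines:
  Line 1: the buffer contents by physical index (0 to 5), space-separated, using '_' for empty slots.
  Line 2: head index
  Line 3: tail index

write(80): buf=[80 _ _ _ _ _], head=0, tail=1, size=1
write(88): buf=[80 88 _ _ _ _], head=0, tail=2, size=2
read(): buf=[_ 88 _ _ _ _], head=1, tail=2, size=1
read(): buf=[_ _ _ _ _ _], head=2, tail=2, size=0
write(74): buf=[_ _ 74 _ _ _], head=2, tail=3, size=1
write(23): buf=[_ _ 74 23 _ _], head=2, tail=4, size=2
write(51): buf=[_ _ 74 23 51 _], head=2, tail=5, size=3
write(45): buf=[_ _ 74 23 51 45], head=2, tail=0, size=4
read(): buf=[_ _ _ 23 51 45], head=3, tail=0, size=3

Answer: _ _ _ 23 51 45
3
0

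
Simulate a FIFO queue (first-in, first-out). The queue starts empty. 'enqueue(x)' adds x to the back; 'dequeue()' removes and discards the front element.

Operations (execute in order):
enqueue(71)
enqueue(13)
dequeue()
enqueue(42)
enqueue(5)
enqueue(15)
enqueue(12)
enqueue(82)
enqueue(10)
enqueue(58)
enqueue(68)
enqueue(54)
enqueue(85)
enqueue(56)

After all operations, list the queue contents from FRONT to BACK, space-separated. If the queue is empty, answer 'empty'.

enqueue(71): [71]
enqueue(13): [71, 13]
dequeue(): [13]
enqueue(42): [13, 42]
enqueue(5): [13, 42, 5]
enqueue(15): [13, 42, 5, 15]
enqueue(12): [13, 42, 5, 15, 12]
enqueue(82): [13, 42, 5, 15, 12, 82]
enqueue(10): [13, 42, 5, 15, 12, 82, 10]
enqueue(58): [13, 42, 5, 15, 12, 82, 10, 58]
enqueue(68): [13, 42, 5, 15, 12, 82, 10, 58, 68]
enqueue(54): [13, 42, 5, 15, 12, 82, 10, 58, 68, 54]
enqueue(85): [13, 42, 5, 15, 12, 82, 10, 58, 68, 54, 85]
enqueue(56): [13, 42, 5, 15, 12, 82, 10, 58, 68, 54, 85, 56]

Answer: 13 42 5 15 12 82 10 58 68 54 85 56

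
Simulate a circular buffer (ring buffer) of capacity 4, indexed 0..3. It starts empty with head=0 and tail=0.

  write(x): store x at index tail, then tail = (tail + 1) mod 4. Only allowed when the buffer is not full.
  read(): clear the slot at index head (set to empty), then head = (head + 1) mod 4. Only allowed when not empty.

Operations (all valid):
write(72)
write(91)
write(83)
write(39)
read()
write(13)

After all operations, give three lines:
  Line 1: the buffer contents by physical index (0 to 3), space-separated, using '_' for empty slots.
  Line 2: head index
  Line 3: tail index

write(72): buf=[72 _ _ _], head=0, tail=1, size=1
write(91): buf=[72 91 _ _], head=0, tail=2, size=2
write(83): buf=[72 91 83 _], head=0, tail=3, size=3
write(39): buf=[72 91 83 39], head=0, tail=0, size=4
read(): buf=[_ 91 83 39], head=1, tail=0, size=3
write(13): buf=[13 91 83 39], head=1, tail=1, size=4

Answer: 13 91 83 39
1
1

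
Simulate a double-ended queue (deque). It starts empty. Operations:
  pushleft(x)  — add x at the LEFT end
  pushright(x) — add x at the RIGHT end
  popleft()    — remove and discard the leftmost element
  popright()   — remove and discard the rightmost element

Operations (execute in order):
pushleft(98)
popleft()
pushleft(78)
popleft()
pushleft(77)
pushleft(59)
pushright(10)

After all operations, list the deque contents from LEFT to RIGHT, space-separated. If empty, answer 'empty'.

pushleft(98): [98]
popleft(): []
pushleft(78): [78]
popleft(): []
pushleft(77): [77]
pushleft(59): [59, 77]
pushright(10): [59, 77, 10]

Answer: 59 77 10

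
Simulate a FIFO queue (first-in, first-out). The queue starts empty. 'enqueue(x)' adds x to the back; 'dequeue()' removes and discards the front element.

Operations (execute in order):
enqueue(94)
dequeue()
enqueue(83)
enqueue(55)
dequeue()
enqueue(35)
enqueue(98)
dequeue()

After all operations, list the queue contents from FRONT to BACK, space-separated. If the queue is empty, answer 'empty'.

Answer: 35 98

Derivation:
enqueue(94): [94]
dequeue(): []
enqueue(83): [83]
enqueue(55): [83, 55]
dequeue(): [55]
enqueue(35): [55, 35]
enqueue(98): [55, 35, 98]
dequeue(): [35, 98]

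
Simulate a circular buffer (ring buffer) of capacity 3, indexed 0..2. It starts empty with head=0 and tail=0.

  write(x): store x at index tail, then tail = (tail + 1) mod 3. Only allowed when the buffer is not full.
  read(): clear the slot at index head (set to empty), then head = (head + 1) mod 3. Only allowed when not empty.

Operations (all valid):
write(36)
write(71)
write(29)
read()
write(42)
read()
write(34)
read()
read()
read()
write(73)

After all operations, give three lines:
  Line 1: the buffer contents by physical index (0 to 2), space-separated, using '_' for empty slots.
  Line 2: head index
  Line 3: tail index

Answer: _ _ 73
2
0

Derivation:
write(36): buf=[36 _ _], head=0, tail=1, size=1
write(71): buf=[36 71 _], head=0, tail=2, size=2
write(29): buf=[36 71 29], head=0, tail=0, size=3
read(): buf=[_ 71 29], head=1, tail=0, size=2
write(42): buf=[42 71 29], head=1, tail=1, size=3
read(): buf=[42 _ 29], head=2, tail=1, size=2
write(34): buf=[42 34 29], head=2, tail=2, size=3
read(): buf=[42 34 _], head=0, tail=2, size=2
read(): buf=[_ 34 _], head=1, tail=2, size=1
read(): buf=[_ _ _], head=2, tail=2, size=0
write(73): buf=[_ _ 73], head=2, tail=0, size=1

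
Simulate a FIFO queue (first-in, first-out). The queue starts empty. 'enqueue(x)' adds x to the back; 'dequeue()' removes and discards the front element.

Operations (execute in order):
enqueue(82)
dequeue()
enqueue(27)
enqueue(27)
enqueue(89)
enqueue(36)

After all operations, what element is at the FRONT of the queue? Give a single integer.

Answer: 27

Derivation:
enqueue(82): queue = [82]
dequeue(): queue = []
enqueue(27): queue = [27]
enqueue(27): queue = [27, 27]
enqueue(89): queue = [27, 27, 89]
enqueue(36): queue = [27, 27, 89, 36]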